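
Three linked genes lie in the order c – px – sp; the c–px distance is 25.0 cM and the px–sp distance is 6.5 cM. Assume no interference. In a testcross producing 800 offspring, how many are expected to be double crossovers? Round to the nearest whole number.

Map distances give recombination frequencies of 0.250 and 0.065 for the two intervals.
With no interference, expected double-crossover frequency = 0.250 × 0.065 = 0.01625.
Expected number = 0.01625 × 800 = 13.00 ≈ 13.

13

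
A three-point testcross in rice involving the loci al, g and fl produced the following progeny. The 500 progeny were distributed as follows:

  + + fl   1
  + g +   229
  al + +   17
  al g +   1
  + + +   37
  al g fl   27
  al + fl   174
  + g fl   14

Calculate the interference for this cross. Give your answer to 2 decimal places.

The two most frequent reciprocal classes, + g + and al + fl, are the parental types, so the F1 was + g + / al + fl.
The two rarest classes, al g + and + + fl, are the double crossovers. Comparing them with the parentals, only the al allele has switched, so al is the middle locus and the order is fl – al – g.
fl–al: (31 + 2)/500 = 0.0660; al–g: (64 + 2)/500 = 0.1320.
Expected DCO frequency = 0.0660 × 0.1320 ≈ 0.00871; observed = 2/500 ≈ 0.00400.
Coefficient of coincidence = 0.00400/0.00871 ≈ 0.46; interference = 1 − 0.46 = 0.54.

0.54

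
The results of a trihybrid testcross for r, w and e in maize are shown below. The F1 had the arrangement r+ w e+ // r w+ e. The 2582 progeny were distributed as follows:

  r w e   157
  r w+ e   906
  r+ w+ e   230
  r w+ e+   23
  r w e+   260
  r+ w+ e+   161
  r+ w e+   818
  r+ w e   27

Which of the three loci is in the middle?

The two rarest classes, r+ w e and r w+ e+, are the double crossovers. Comparing them with the parentals, only the e allele has switched, so e is the middle locus and the order is w – e – r.

e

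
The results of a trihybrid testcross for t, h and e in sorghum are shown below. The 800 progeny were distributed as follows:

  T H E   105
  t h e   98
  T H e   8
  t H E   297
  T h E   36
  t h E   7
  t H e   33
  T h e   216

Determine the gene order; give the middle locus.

h

The two most frequent reciprocal classes, T h e and t H E, are the parental types, so the F1 was T h e / t H E.
The two rarest classes, T H e and t h E, are the double crossovers. Comparing them with the parentals, only the h allele has switched, so h is the middle locus and the order is e – h – t.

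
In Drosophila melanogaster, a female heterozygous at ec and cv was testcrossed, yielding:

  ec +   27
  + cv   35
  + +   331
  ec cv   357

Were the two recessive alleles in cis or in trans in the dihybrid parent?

cis

The two most frequent classes are + + (331) and ec cv (357); these are the parental (non-recombinant) types.
So the F1 carried + + on one chromosome and ec cv on the other — the recessive alleles are on the same chromosome (cis / coupling).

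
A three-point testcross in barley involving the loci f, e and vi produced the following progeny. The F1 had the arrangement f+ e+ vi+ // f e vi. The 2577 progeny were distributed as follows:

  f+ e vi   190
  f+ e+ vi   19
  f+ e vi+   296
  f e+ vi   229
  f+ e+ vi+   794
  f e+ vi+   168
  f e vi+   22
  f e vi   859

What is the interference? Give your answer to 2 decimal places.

The two rarest classes, f+ e+ vi and f e vi+, are the double crossovers. Comparing them with the parentals, only the vi allele has switched, so vi is the middle locus and the order is e – vi – f.
e–vi: (525 + 41)/2577 = 0.2196; vi–f: (358 + 41)/2577 = 0.1548.
Expected DCO frequency = 0.2196 × 0.1548 ≈ 0.03399; observed = 41/2577 ≈ 0.01591.
Coefficient of coincidence = 0.01591/0.03399 ≈ 0.47; interference = 1 − 0.47 = 0.53.

0.53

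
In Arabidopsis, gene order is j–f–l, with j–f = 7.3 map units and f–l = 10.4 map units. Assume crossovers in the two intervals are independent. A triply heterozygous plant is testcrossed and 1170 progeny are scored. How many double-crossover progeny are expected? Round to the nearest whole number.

9

Map distances give recombination frequencies of 0.073 and 0.104 for the two intervals.
With no interference, expected double-crossover frequency = 0.073 × 0.104 = 0.00759.
Expected number = 0.00759 × 1170 = 8.88 ≈ 9.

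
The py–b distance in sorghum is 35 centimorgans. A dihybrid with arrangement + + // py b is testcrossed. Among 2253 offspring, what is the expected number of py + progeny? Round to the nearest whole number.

A map distance of 35 centimorgans corresponds to a recombination frequency of 0.350.
The F1 is + + / py b, so py + is a recombinant gamete class with expected frequency r/2 = 0.350/2 = 0.1750.
Expected number = 0.1750 × 2253 = 394.27 ≈ 394.

394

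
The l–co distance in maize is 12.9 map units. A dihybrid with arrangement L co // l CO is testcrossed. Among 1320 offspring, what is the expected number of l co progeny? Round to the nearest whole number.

A map distance of 12.9 map units corresponds to a recombination frequency of 0.129.
The F1 is L co / l CO, so l co is a recombinant gamete class with expected frequency r/2 = 0.129/2 = 0.0645.
Expected number = 0.0645 × 1320 = 85.14 ≈ 85.

85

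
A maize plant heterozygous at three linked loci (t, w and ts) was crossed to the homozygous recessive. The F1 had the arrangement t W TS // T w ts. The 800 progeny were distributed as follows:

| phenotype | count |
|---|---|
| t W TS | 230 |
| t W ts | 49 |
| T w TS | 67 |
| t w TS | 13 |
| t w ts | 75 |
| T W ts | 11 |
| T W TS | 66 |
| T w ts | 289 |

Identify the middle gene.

w

The two rarest classes, t w TS and T W ts, are the double crossovers. Comparing them with the parentals, only the w allele has switched, so w is the middle locus and the order is t – w – ts.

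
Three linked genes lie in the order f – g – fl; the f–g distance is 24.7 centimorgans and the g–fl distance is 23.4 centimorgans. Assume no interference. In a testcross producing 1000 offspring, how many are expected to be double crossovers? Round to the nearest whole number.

Map distances give recombination frequencies of 0.247 and 0.234 for the two intervals.
With no interference, expected double-crossover frequency = 0.247 × 0.234 = 0.05780.
Expected number = 0.05780 × 1000 = 57.80 ≈ 58.

58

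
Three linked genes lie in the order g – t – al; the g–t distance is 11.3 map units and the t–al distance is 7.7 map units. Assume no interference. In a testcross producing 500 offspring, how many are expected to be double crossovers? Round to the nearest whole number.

Map distances give recombination frequencies of 0.113 and 0.077 for the two intervals.
With no interference, expected double-crossover frequency = 0.113 × 0.077 = 0.00870.
Expected number = 0.00870 × 500 = 4.35 ≈ 4.

4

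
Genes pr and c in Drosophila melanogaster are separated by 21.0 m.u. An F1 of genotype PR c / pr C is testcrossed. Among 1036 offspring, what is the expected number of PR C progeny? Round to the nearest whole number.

A map distance of 21.0 m.u. corresponds to a recombination frequency of 0.210.
The F1 is PR c / pr C, so PR C is a recombinant gamete class with expected frequency r/2 = 0.210/2 = 0.1050.
Expected number = 0.1050 × 1036 = 108.78 ≈ 109.

109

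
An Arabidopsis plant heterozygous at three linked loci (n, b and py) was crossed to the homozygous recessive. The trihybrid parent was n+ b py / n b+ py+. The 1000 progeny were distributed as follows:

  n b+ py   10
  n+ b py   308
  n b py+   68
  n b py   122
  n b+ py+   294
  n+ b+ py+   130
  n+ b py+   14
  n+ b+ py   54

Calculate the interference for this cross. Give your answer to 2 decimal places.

The two rarest classes, n+ b py+ and n b+ py, are the double crossovers. Comparing them with the parentals, only the py allele has switched, so py is the middle locus and the order is n – py – b.
n–py: (252 + 24)/1000 = 0.2760; py–b: (122 + 24)/1000 = 0.1460.
Expected DCO frequency = 0.2760 × 0.1460 ≈ 0.04030; observed = 24/1000 ≈ 0.02400.
Coefficient of coincidence = 0.02400/0.04030 ≈ 0.60; interference = 1 − 0.60 = 0.40.

0.40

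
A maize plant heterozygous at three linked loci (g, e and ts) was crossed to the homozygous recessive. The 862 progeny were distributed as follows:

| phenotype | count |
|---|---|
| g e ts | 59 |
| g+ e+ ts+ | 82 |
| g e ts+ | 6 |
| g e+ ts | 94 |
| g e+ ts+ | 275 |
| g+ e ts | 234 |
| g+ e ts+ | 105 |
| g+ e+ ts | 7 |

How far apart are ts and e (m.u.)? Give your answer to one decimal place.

The two most frequent reciprocal classes, g+ e ts and g e+ ts+, are the parental types, so the F1 was g+ e ts / g e+ ts+.
The two rarest classes, g+ e+ ts and g e ts+, are the double crossovers. Comparing them with the parentals, only the e allele has switched, so e is the middle locus and the order is ts – e – g.
Crossovers in the ts–e interval produce the single-crossover classes g+ e ts+ and g e+ ts (105 + 94 = 199) plus the double crossovers (13).
RF(ts–e) = (199 + 13) / 862 = 212/862 = 0.2459 → 24.6 m.u.

24.6 m.u.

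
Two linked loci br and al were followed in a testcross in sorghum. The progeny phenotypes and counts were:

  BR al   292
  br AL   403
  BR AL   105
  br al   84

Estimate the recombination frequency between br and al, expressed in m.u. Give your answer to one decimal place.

The two most frequent classes, BR al (292) and br AL (403), are the parental types, so the F1 was BR al / br AL.
The recombinant classes are BR AL and br al: 105 + 84 = 189.
Recombination frequency = 189/884 = 0.2138 ≈ 21.4%, i.e. 21.4 m.u.

21.4 m.u.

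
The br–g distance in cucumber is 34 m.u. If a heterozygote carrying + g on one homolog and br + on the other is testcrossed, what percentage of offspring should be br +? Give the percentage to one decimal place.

A map distance of 34 m.u. corresponds to a recombination frequency of 0.340.
The F1 is + g / br +, so br + is a parental gamete class with expected frequency (1 − r)/2 = 0.660/2 = 0.3300.
That is 0.3300 = 33.0% of the progeny.

33.0%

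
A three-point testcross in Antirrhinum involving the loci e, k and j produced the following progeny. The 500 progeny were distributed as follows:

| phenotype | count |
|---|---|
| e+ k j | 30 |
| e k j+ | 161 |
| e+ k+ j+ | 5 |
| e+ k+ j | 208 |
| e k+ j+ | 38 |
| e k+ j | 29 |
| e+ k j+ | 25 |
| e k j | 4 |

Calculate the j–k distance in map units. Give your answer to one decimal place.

15.4 map units

The two most frequent reciprocal classes, e+ k+ j and e k j+, are the parental types, so the F1 was e+ k+ j / e k j+.
The two rarest classes, e+ k+ j+ and e k j, are the double crossovers. Comparing them with the parentals, only the j allele has switched, so j is the middle locus and the order is k – j – e.
Crossovers in the k–j interval produce the single-crossover classes e+ k j and e k+ j+ (30 + 38 = 68) plus the double crossovers (9).
RF(k–j) = (68 + 9) / 500 = 77/500 = 0.1540 → 15.4 map units.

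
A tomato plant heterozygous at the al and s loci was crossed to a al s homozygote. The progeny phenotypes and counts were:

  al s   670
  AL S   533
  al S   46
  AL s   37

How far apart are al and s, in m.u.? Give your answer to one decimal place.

The two most frequent classes, AL S (533) and al s (670), are the parental types, so the F1 was AL S / al s.
The recombinant classes are AL s and al S: 37 + 46 = 83.
Recombination frequency = 83/1286 = 0.0645 ≈ 6.5%, i.e. 6.5 m.u.

6.5 m.u.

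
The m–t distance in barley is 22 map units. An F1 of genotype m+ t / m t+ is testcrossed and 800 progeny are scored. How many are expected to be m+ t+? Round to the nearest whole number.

A map distance of 22 map units corresponds to a recombination frequency of 0.220.
The F1 is m+ t / m t+, so m+ t+ is a recombinant gamete class with expected frequency r/2 = 0.220/2 = 0.1100.
Expected number = 0.1100 × 800 = 88.00 ≈ 88.

88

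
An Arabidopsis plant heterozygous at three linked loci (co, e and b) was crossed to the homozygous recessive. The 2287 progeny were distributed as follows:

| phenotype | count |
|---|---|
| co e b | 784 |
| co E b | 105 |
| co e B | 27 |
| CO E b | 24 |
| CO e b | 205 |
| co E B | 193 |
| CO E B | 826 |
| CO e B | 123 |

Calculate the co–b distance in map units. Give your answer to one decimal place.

The two most frequent reciprocal classes, co e b and CO E B, are the parental types, so the F1 was co e b / CO E B.
The two rarest classes, co e B and CO E b, are the double crossovers. Comparing them with the parentals, only the b allele has switched, so b is the middle locus and the order is e – b – co.
Crossovers in the b–co interval produce the single-crossover classes CO e b and co E B (205 + 193 = 398) plus the double crossovers (51).
RF(b–co) = (398 + 51) / 2287 = 449/2287 = 0.1963 → 19.6 map units.

19.6 map units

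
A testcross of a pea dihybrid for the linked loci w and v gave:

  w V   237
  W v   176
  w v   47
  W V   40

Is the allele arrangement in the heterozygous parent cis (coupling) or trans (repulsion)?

The two most frequent classes are W v (176) and w V (237); these are the parental (non-recombinant) types.
So the F1 carried W v on one chromosome and w V on the other — the recessive alleles are on opposite chromosomes (trans / repulsion).

trans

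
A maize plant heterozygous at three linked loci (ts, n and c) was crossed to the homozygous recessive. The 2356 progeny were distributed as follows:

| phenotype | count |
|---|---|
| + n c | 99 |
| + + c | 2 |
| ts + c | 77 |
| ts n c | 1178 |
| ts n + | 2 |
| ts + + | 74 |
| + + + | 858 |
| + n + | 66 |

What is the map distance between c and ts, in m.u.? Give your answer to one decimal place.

The two most frequent reciprocal classes, ts n c and + + +, are the parental types, so the F1 was ts n c / + + +.
The two rarest classes, ts n + and + + c, are the double crossovers. Comparing them with the parentals, only the c allele has switched, so c is the middle locus and the order is ts – c – n.
Crossovers in the ts–c interval produce the single-crossover classes + n c and ts + + (99 + 74 = 173) plus the double crossovers (4).
RF(ts–c) = (173 + 4) / 2356 = 177/2356 = 0.0751 → 7.5 m.u.

7.5 m.u.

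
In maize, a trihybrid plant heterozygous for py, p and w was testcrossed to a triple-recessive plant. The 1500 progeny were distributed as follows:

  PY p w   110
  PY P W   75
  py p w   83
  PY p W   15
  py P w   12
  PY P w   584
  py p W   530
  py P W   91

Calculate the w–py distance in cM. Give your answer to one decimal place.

The two most frequent reciprocal classes, py p W and PY P w, are the parental types, so the F1 was py p W / PY P w.
The two rarest classes, PY p W and py P w, are the double crossovers. Comparing them with the parentals, only the py allele has switched, so py is the middle locus and the order is p – py – w.
Crossovers in the py–w interval produce the single-crossover classes py p w and PY P W (83 + 75 = 158) plus the double crossovers (27).
RF(py–w) = (158 + 27) / 1500 = 185/1500 = 0.1233 → 12.3 cM.

12.3 cM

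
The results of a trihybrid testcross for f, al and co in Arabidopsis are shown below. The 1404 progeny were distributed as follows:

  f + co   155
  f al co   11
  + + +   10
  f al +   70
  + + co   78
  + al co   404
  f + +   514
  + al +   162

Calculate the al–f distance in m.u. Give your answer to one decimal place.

The two most frequent reciprocal classes, + al co and f + +, are the parental types, so the F1 was + al co / f + +.
The two rarest classes, f al co and + + +, are the double crossovers. Comparing them with the parentals, only the f allele has switched, so f is the middle locus and the order is co – f – al.
Crossovers in the f–al interval produce the single-crossover classes + + co and f al + (78 + 70 = 148) plus the double crossovers (21).
RF(f–al) = (148 + 21) / 1404 = 169/1404 = 0.1204 → 12.0 m.u.

12.0 m.u.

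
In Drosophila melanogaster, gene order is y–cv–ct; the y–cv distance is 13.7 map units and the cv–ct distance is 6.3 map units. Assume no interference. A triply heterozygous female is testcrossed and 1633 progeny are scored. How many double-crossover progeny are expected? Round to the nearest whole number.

Map distances give recombination frequencies of 0.137 and 0.063 for the two intervals.
With no interference, expected double-crossover frequency = 0.137 × 0.063 = 0.00863.
Expected number = 0.00863 × 1633 = 14.09 ≈ 14.

14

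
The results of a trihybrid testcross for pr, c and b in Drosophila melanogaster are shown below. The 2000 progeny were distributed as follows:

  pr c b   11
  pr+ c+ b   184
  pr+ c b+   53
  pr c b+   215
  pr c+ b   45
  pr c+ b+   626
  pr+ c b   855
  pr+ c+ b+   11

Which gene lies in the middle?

pr

The two most frequent reciprocal classes, pr c+ b+ and pr+ c b, are the parental types, so the F1 was pr c+ b+ / pr+ c b.
The two rarest classes, pr+ c+ b+ and pr c b, are the double crossovers. Comparing them with the parentals, only the pr allele has switched, so pr is the middle locus and the order is c – pr – b.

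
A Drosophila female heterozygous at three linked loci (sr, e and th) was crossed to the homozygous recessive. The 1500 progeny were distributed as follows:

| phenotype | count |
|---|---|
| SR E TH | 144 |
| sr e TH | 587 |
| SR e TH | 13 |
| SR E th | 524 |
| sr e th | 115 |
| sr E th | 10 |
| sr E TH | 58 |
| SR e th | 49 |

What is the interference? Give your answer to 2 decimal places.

0.06

The two most frequent reciprocal classes, sr e TH and SR E th, are the parental types, so the F1 was sr e TH / SR E th.
The two rarest classes, SR e TH and sr E th, are the double crossovers. Comparing them with the parentals, only the sr allele has switched, so sr is the middle locus and the order is th – sr – e.
th–sr: (259 + 23)/1500 = 0.1880; sr–e: (107 + 23)/1500 = 0.0867.
Expected DCO frequency = 0.1880 × 0.0867 ≈ 0.01630; observed = 23/1500 ≈ 0.01533.
Coefficient of coincidence = 0.01533/0.01630 ≈ 0.94; interference = 1 − 0.94 = 0.06.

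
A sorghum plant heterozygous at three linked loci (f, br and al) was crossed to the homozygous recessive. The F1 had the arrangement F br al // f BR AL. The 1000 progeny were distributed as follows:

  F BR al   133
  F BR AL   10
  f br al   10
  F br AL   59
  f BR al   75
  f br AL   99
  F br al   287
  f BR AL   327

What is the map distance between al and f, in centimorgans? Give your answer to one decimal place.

15.4 centimorgans

The two rarest classes, f br al and F BR AL, are the double crossovers. Comparing them with the parentals, only the f allele has switched, so f is the middle locus and the order is al – f – br.
Crossovers in the al–f interval produce the single-crossover classes F br AL and f BR al (59 + 75 = 134) plus the double crossovers (20).
RF(al–f) = (134 + 20) / 1000 = 154/1000 = 0.1540 → 15.4 centimorgans.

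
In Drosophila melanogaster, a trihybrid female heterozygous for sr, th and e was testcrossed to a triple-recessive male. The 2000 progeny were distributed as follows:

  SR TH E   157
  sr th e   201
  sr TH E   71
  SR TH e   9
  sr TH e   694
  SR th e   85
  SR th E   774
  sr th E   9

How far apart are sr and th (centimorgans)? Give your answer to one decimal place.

18.8 centimorgans

The two most frequent reciprocal classes, SR th E and sr TH e, are the parental types, so the F1 was SR th E / sr TH e.
The two rarest classes, sr th E and SR TH e, are the double crossovers. Comparing them with the parentals, only the sr allele has switched, so sr is the middle locus and the order is e – sr – th.
Crossovers in the sr–th interval produce the single-crossover classes SR TH E and sr th e (157 + 201 = 358) plus the double crossovers (18).
RF(sr–th) = (358 + 18) / 2000 = 376/2000 = 0.1880 → 18.8 centimorgans.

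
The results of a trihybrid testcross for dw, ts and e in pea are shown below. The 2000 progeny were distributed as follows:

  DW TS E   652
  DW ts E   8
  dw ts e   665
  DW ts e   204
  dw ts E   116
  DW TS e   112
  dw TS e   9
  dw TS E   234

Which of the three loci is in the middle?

ts

The two most frequent reciprocal classes, DW TS E and dw ts e, are the parental types, so the F1 was DW TS E / dw ts e.
The two rarest classes, DW ts E and dw TS e, are the double crossovers. Comparing them with the parentals, only the ts allele has switched, so ts is the middle locus and the order is e – ts – dw.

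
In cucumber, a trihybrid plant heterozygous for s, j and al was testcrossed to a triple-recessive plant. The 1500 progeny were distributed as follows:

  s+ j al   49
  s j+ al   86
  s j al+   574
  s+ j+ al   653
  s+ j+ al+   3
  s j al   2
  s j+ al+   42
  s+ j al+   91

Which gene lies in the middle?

al

The two most frequent reciprocal classes, s+ j+ al and s j al+, are the parental types, so the F1 was s+ j+ al / s j al+.
The two rarest classes, s+ j+ al+ and s j al, are the double crossovers. Comparing them with the parentals, only the al allele has switched, so al is the middle locus and the order is j – al – s.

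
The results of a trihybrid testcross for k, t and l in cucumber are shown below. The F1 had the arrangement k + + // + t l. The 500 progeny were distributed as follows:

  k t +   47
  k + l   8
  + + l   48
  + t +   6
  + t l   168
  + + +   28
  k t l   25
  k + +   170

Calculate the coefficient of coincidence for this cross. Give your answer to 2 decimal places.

The two rarest classes, k + l and + t +, are the double crossovers. Comparing them with the parentals, only the l allele has switched, so l is the middle locus and the order is k – l – t.
k–l: (53 + 14)/500 = 0.1340; l–t: (95 + 14)/500 = 0.2180.
Expected DCO frequency = 0.1340 × 0.2180 ≈ 0.02921; observed = 14/500 ≈ 0.02800.
Coefficient of coincidence = 0.02800/0.02921 ≈ 0.96.

0.96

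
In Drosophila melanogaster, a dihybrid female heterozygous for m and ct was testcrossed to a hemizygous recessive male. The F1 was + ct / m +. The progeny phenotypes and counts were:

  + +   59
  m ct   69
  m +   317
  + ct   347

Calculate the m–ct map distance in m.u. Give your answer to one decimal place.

16.2 m.u.

The recombinant classes are + + and m ct: 59 + 69 = 128.
Recombination frequency = 128/792 = 0.1616 ≈ 16.2%, i.e. 16.2 m.u.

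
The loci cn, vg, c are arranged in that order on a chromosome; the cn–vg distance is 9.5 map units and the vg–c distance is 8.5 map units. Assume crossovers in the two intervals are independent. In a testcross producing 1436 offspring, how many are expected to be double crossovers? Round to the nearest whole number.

12

Map distances give recombination frequencies of 0.095 and 0.085 for the two intervals.
With no interference, expected double-crossover frequency = 0.095 × 0.085 = 0.00808.
Expected number = 0.00808 × 1436 = 11.60 ≈ 12.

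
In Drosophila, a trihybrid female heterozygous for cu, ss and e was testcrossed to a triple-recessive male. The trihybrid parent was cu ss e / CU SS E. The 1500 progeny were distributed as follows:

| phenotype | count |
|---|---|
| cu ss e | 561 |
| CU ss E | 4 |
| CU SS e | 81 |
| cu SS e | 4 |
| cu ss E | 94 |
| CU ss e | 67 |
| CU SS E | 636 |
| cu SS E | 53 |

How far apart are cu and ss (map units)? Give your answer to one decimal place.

8.5 map units

The two rarest classes, cu SS e and CU ss E, are the double crossovers. Comparing them with the parentals, only the ss allele has switched, so ss is the middle locus and the order is e – ss – cu.
Crossovers in the ss–cu interval produce the single-crossover classes CU ss e and cu SS E (67 + 53 = 120) plus the double crossovers (8).
RF(ss–cu) = (120 + 8) / 1500 = 128/1500 = 0.0853 → 8.5 map units.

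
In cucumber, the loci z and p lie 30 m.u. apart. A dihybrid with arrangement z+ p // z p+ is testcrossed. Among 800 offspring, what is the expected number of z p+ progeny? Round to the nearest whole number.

280

A map distance of 30 m.u. corresponds to a recombination frequency of 0.300.
The F1 is z+ p / z p+, so z p+ is a parental gamete class with expected frequency (1 − r)/2 = 0.700/2 = 0.3500.
Expected number = 0.3500 × 800 = 280.00 ≈ 280.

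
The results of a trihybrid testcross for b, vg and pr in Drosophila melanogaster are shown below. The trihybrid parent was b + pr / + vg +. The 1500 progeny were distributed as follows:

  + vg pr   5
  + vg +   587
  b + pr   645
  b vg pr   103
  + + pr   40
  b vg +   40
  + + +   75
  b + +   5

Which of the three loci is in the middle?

The two rarest classes, b + + and + vg pr, are the double crossovers. Comparing them with the parentals, only the pr allele has switched, so pr is the middle locus and the order is vg – pr – b.

pr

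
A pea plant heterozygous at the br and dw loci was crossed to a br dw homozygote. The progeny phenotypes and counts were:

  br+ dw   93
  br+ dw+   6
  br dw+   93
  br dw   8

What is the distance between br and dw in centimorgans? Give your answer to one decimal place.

7.0 centimorgans

The two most frequent classes, br+ dw (93) and br dw+ (93), are the parental types, so the F1 was br+ dw / br dw+.
The recombinant classes are br+ dw+ and br dw: 6 + 8 = 14.
Recombination frequency = 14/200 = 0.0700 ≈ 7.0%, i.e. 7.0 centimorgans.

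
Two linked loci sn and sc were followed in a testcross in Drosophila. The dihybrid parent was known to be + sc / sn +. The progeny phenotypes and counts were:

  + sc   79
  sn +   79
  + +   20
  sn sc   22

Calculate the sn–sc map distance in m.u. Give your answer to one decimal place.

The recombinant classes are + + and sn sc: 20 + 22 = 42.
Recombination frequency = 42/200 = 0.2100 ≈ 21.0%, i.e. 21.0 m.u.

21.0 m.u.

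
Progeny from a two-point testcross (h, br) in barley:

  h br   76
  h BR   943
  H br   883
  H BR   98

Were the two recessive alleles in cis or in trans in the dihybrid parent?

The two most frequent classes are H br (883) and h BR (943); these are the parental (non-recombinant) types.
So the F1 carried H br on one chromosome and h BR on the other — the recessive alleles are on opposite chromosomes (trans / repulsion).

trans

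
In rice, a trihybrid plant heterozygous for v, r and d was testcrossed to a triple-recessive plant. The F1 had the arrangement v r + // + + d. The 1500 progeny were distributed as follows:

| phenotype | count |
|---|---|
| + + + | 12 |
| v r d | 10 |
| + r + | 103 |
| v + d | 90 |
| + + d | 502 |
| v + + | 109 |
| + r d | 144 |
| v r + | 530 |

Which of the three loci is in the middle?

The two rarest classes, v r d and + + +, are the double crossovers. Comparing them with the parentals, only the d allele has switched, so d is the middle locus and the order is r – d – v.

d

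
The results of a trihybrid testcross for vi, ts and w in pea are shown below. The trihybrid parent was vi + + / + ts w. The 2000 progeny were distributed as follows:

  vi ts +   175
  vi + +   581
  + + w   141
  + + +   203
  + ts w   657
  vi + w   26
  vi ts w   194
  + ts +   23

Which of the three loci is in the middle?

The two rarest classes, vi + w and + ts +, are the double crossovers. Comparing them with the parentals, only the w allele has switched, so w is the middle locus and the order is ts – w – vi.

w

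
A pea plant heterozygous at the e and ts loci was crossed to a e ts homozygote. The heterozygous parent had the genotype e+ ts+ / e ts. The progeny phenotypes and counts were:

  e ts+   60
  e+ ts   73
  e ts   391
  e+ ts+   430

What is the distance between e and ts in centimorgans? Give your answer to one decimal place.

The recombinant classes are e+ ts and e ts+: 73 + 60 = 133.
Recombination frequency = 133/954 = 0.1394 ≈ 13.9%, i.e. 13.9 centimorgans.

13.9 centimorgans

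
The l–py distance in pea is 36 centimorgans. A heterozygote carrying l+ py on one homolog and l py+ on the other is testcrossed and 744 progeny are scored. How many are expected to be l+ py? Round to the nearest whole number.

A map distance of 36 centimorgans corresponds to a recombination frequency of 0.360.
The F1 is l+ py / l py+, so l+ py is a parental gamete class with expected frequency (1 − r)/2 = 0.640/2 = 0.3200.
Expected number = 0.3200 × 744 = 238.08 ≈ 238.

238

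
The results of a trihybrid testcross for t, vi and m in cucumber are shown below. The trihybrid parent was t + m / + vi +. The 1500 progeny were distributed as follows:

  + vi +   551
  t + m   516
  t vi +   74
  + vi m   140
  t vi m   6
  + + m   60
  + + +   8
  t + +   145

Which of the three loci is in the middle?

The two rarest classes, t vi m and + + +, are the double crossovers. Comparing them with the parentals, only the vi allele has switched, so vi is the middle locus and the order is m – vi – t.

vi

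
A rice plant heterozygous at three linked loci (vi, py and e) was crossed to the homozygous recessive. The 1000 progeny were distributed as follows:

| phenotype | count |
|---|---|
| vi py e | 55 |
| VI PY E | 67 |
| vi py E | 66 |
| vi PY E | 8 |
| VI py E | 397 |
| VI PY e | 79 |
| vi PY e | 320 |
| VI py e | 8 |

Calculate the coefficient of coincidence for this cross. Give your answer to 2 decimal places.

The two most frequent reciprocal classes, vi PY e and VI py E, are the parental types, so the F1 was vi PY e / VI py E.
The two rarest classes, vi PY E and VI py e, are the double crossovers. Comparing them with the parentals, only the e allele has switched, so e is the middle locus and the order is vi – e – py.
vi–e: (145 + 16)/1000 = 0.1610; e–py: (122 + 16)/1000 = 0.1380.
Expected DCO frequency = 0.1610 × 0.1380 ≈ 0.02222; observed = 16/1000 ≈ 0.01600.
Coefficient of coincidence = 0.01600/0.02222 ≈ 0.72.

0.72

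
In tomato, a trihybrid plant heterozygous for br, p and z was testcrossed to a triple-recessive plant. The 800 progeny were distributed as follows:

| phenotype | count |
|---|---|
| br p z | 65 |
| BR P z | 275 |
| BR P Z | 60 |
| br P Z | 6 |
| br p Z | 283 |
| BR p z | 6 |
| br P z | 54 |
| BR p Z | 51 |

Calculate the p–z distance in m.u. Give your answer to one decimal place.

The two most frequent reciprocal classes, br p Z and BR P z, are the parental types, so the F1 was br p Z / BR P z.
The two rarest classes, br P Z and BR p z, are the double crossovers. Comparing them with the parentals, only the p allele has switched, so p is the middle locus and the order is br – p – z.
Crossovers in the p–z interval produce the single-crossover classes br p z and BR P Z (65 + 60 = 125) plus the double crossovers (12).
RF(p–z) = (125 + 12) / 800 = 137/800 = 0.1713 → 17.1 m.u.

17.1 m.u.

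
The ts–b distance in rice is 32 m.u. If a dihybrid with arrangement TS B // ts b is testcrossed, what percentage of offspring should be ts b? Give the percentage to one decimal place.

A map distance of 32 m.u. corresponds to a recombination frequency of 0.320.
The F1 is TS B / ts b, so ts b is a parental gamete class with expected frequency (1 − r)/2 = 0.680/2 = 0.3400.
That is 0.3400 = 34.0% of the progeny.

34.0%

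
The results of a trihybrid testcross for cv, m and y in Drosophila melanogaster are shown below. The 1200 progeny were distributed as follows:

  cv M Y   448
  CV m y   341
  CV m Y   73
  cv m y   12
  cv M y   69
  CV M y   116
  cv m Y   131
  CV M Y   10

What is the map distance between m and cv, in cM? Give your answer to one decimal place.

The two most frequent reciprocal classes, CV m y and cv M Y, are the parental types, so the F1 was CV m y / cv M Y.
The two rarest classes, cv m y and CV M Y, are the double crossovers. Comparing them with the parentals, only the cv allele has switched, so cv is the middle locus and the order is m – cv – y.
Crossovers in the m–cv interval produce the single-crossover classes CV M y and cv m Y (116 + 131 = 247) plus the double crossovers (22).
RF(m–cv) = (247 + 22) / 1200 = 269/1200 = 0.2242 → 22.4 cM.

22.4 cM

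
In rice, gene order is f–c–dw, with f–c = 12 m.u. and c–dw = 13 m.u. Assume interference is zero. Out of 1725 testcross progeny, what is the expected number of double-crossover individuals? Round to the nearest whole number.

27

Map distances give recombination frequencies of 0.120 and 0.130 for the two intervals.
With no interference, expected double-crossover frequency = 0.120 × 0.130 = 0.01560.
Expected number = 0.01560 × 1725 = 26.91 ≈ 27.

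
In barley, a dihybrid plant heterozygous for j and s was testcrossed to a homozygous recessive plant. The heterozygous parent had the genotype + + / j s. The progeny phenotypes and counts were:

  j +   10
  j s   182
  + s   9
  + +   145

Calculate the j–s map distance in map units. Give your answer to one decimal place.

The recombinant classes are + s and j +: 9 + 10 = 19.
Recombination frequency = 19/346 = 0.0549 ≈ 5.5%, i.e. 5.5 map units.

5.5 map units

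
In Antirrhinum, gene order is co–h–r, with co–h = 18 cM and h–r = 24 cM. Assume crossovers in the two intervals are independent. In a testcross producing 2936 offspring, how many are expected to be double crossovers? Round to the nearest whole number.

127

Map distances give recombination frequencies of 0.180 and 0.240 for the two intervals.
With no interference, expected double-crossover frequency = 0.180 × 0.240 = 0.04320.
Expected number = 0.04320 × 2936 = 126.84 ≈ 127.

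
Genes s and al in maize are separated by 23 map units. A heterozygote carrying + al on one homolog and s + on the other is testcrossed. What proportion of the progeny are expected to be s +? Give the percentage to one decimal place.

38.5%

A map distance of 23 map units corresponds to a recombination frequency of 0.230.
The F1 is + al / s +, so s + is a parental gamete class with expected frequency (1 − r)/2 = 0.770/2 = 0.3850.
That is 0.3850 = 38.5% of the progeny.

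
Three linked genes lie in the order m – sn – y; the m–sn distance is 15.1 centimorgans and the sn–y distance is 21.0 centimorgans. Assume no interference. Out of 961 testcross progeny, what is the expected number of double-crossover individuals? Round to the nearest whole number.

30

Map distances give recombination frequencies of 0.151 and 0.210 for the two intervals.
With no interference, expected double-crossover frequency = 0.151 × 0.210 = 0.03171.
Expected number = 0.03171 × 961 = 30.47 ≈ 30.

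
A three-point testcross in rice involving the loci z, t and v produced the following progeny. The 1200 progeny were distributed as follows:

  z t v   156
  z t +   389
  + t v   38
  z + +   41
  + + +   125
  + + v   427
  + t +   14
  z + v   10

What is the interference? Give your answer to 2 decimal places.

The two most frequent reciprocal classes, z t + and + + v, are the parental types, so the F1 was z t + / + + v.
The two rarest classes, + t + and z + v, are the double crossovers. Comparing them with the parentals, only the z allele has switched, so z is the middle locus and the order is t – z – v.
t–z: (79 + 24)/1200 = 0.0858; z–v: (281 + 24)/1200 = 0.2542.
Expected DCO frequency = 0.0858 × 0.2542 ≈ 0.02181; observed = 24/1200 ≈ 0.02000.
Coefficient of coincidence = 0.02000/0.02181 ≈ 0.92; interference = 1 − 0.92 = 0.08.

0.08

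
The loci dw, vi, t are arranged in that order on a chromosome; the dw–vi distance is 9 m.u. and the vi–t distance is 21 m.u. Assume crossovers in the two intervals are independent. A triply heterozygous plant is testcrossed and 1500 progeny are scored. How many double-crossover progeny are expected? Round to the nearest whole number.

28

Map distances give recombination frequencies of 0.090 and 0.210 for the two intervals.
With no interference, expected double-crossover frequency = 0.090 × 0.210 = 0.01890.
Expected number = 0.01890 × 1500 = 28.35 ≈ 28.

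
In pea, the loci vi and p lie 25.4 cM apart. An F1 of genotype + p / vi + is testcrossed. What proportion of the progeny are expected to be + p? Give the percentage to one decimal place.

A map distance of 25.4 cM corresponds to a recombination frequency of 0.254.
The F1 is + p / vi +, so + p is a parental gamete class with expected frequency (1 − r)/2 = 0.746/2 = 0.3730.
That is 0.3730 = 37.3% of the progeny.

37.3%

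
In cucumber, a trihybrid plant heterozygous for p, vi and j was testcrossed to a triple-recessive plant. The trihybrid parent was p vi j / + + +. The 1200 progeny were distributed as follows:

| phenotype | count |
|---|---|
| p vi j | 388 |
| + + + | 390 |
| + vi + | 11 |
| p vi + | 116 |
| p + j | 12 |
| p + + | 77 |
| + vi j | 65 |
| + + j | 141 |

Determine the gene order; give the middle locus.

The two rarest classes, p + j and + vi +, are the double crossovers. Comparing them with the parentals, only the vi allele has switched, so vi is the middle locus and the order is p – vi – j.

vi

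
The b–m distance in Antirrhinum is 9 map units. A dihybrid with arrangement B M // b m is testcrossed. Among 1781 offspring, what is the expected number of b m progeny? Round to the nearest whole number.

A map distance of 9 map units corresponds to a recombination frequency of 0.090.
The F1 is B M / b m, so b m is a parental gamete class with expected frequency (1 − r)/2 = 0.910/2 = 0.4550.
Expected number = 0.4550 × 1781 = 810.36 ≈ 810.

810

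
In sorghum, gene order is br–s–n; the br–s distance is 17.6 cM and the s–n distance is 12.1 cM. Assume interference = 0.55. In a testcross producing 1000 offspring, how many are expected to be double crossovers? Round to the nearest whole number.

10

Map distances give recombination frequencies of 0.176 and 0.121 for the two intervals.
With interference 0.55 (so coincidence = 0.45), expected double-crossover frequency = 0.176 × 0.121 × 0.45 = 0.00958.
Expected number = 0.00958 × 1000 = 9.58 ≈ 10.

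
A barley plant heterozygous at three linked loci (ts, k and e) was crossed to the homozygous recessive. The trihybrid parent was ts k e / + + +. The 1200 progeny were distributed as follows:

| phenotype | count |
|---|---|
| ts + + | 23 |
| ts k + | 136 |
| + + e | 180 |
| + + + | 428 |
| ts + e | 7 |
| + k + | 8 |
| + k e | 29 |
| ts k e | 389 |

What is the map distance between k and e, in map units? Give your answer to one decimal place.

The two rarest classes, ts + e and + k +, are the double crossovers. Comparing them with the parentals, only the k allele has switched, so k is the middle locus and the order is ts – k – e.
Crossovers in the k–e interval produce the single-crossover classes ts k + and + + e (136 + 180 = 316) plus the double crossovers (15).
RF(k–e) = (316 + 15) / 1200 = 331/1200 = 0.2758 → 27.6 map units.

27.6 map units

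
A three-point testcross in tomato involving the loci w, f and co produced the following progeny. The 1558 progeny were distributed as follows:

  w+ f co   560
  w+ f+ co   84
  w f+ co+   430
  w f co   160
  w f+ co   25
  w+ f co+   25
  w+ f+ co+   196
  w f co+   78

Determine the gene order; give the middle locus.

co

The two most frequent reciprocal classes, w f+ co+ and w+ f co, are the parental types, so the F1 was w f+ co+ / w+ f co.
The two rarest classes, w f+ co and w+ f co+, are the double crossovers. Comparing them with the parentals, only the co allele has switched, so co is the middle locus and the order is f – co – w.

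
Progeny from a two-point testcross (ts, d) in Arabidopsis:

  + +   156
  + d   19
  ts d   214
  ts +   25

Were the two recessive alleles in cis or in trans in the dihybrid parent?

cis

The two most frequent classes are + + (156) and ts d (214); these are the parental (non-recombinant) types.
So the F1 carried + + on one chromosome and ts d on the other — the recessive alleles are on the same chromosome (cis / coupling).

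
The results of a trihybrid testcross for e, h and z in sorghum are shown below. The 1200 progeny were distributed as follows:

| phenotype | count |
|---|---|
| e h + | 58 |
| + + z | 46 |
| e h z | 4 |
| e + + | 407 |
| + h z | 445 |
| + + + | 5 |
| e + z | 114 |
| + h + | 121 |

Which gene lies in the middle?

The two most frequent reciprocal classes, + h z and e + +, are the parental types, so the F1 was + h z / e + +.
The two rarest classes, e h z and + + +, are the double crossovers. Comparing them with the parentals, only the e allele has switched, so e is the middle locus and the order is h – e – z.

e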